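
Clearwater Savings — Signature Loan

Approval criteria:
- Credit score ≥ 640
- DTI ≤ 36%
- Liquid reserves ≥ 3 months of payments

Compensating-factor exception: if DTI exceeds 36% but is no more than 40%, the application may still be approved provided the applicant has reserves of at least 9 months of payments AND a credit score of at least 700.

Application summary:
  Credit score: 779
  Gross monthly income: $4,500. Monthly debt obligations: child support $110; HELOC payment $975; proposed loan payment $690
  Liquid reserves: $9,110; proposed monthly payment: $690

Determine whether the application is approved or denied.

Approved

Credit score 779 ≥ 640 (meets base)
Total debts = (110 + 975 + 690) = 1,775. DTI = 1,775/4,500 = 39.4% > 36% — standard DTI limit exceeded.
Reserves = 9,110/690 = 13.2 months ≥ 3
39.4% falls in the override range (36%–40%), so the compensating-factor test applies.
Override check — reserves: 13.2 mo (ok); score: 779 (ok).
Both compensating conditions met → exception applies.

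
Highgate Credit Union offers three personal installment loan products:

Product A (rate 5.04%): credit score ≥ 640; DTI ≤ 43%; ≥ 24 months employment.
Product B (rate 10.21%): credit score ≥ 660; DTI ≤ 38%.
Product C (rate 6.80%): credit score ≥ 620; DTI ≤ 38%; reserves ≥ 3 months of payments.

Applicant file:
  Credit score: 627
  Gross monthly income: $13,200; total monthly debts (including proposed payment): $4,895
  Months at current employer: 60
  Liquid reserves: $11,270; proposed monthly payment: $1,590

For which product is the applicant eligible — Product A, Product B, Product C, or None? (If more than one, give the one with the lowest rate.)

DTI = 4,895/13,200 = 37.1%.
Reserves = 11,270/1,590 = 7.1 months.
Product A: score 627 < 640; DTI 37.1% ≤ 43%; employment 60 ≥ 24 mo → does not qualify.
Product B: score 627 < 660; DTI 37.1% ≤ 38% → does not qualify.
Product C: score 627 ≥ 620; DTI 37.1% ≤ 38%; reserves 7.1 ≥ 3 mo → qualifies.

Product C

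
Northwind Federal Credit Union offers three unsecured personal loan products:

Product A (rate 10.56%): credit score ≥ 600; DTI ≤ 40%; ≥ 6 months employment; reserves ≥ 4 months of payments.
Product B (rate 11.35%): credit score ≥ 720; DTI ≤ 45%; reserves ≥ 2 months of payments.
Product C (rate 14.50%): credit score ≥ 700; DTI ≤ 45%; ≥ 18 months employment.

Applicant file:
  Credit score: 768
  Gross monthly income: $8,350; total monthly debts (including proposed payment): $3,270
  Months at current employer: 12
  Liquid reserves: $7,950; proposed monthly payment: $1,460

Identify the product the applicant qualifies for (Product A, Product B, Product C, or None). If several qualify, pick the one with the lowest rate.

Product A

DTI = 3,270/8,350 = 39.2%.
Reserves = 7,950/1,460 = 5.4 months.
Product A: score 768 ≥ 600; DTI 39.2% ≤ 40%; employment 12 ≥ 6 mo; reserves 5.4 ≥ 4 mo → qualifies.
Product B: score 768 ≥ 720; DTI 39.2% ≤ 45%; reserves 5.4 ≥ 2 mo → qualifies.
Product C: score 768 ≥ 700; DTI 39.2% ≤ 45%; employment 12 < 18 mo → does not qualify.
Qualifying: Product A, Product B. Lowest rate is 10.56% → Product A.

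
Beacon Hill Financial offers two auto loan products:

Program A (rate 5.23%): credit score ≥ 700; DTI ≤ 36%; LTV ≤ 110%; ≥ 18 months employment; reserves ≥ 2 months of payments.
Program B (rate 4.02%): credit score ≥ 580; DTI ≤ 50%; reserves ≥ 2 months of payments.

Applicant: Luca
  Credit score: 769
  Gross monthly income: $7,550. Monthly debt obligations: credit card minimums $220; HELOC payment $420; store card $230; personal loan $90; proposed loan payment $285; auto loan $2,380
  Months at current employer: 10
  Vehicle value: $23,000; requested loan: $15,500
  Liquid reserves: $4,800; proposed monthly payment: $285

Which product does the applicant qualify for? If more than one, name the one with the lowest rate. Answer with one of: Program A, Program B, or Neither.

Program B

Total debts = (220 + 420 + 230 + 90 + 285 + 2,380) = 3,625; DTI = 3,625/7,550 = 48%.
LTV = 15,500/23,000 = 67.4%.
Reserves = 4,800/285 = 16.8 months.
Program A: score 769 ≥ 700; DTI 48% > 36%; LTV 67.4% ≤ 110%; employment 10 < 18 mo; reserves 16.8 ≥ 2 mo → does not qualify.
Program B: score 769 ≥ 580; DTI 48% ≤ 50%; reserves 16.8 ≥ 2 mo → qualifies.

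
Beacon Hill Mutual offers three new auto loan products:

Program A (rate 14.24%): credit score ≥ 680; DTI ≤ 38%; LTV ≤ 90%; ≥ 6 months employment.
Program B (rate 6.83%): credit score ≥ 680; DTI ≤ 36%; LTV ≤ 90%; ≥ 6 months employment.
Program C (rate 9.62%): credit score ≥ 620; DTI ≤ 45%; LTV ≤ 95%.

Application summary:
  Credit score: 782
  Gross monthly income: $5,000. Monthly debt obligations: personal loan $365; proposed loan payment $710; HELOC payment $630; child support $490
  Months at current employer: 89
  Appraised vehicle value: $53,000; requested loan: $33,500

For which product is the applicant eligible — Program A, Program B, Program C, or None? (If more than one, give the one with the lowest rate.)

Total debts = (365 + 710 + 630 + 490) = 2,195; DTI = 2,195/5,000 = 43.9%.
LTV = 33,500/53,000 = 63.2%.
Program A: score 782 ≥ 680; DTI 43.9% > 38%; LTV 63.2% ≤ 90%; employment 89 ≥ 6 mo → does not qualify.
Program B: score 782 ≥ 680; DTI 43.9% > 36%; LTV 63.2% ≤ 90%; employment 89 ≥ 6 mo → does not qualify.
Program C: score 782 ≥ 620; DTI 43.9% ≤ 45%; LTV 63.2% ≤ 95% → qualifies.

Program C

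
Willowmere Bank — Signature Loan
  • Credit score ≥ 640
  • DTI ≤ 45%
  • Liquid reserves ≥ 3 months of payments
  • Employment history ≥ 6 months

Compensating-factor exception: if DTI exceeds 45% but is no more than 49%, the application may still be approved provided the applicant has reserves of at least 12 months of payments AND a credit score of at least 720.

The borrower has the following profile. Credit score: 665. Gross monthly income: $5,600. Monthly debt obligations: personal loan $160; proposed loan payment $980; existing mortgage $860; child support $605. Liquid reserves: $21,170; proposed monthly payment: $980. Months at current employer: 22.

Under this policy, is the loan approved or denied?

Credit score 665 ≥ 640 (meets base)
Total debts = (160 + 980 + 860 + 605) = 2,605. DTI = 2,605/5,600 = 46.5% > 45% — standard DTI limit exceeded.
Reserves = 21,170/980 = 21.6 months ≥ 3
Employment 22 ≥ 6 months
46.5% falls in the override range (45%–49%), so the compensating-factor test applies.
Reserves 21.6 ≥ 12 months; credit score 665 < 720.
Override conditions not both satisfied; exception does not apply.

Denied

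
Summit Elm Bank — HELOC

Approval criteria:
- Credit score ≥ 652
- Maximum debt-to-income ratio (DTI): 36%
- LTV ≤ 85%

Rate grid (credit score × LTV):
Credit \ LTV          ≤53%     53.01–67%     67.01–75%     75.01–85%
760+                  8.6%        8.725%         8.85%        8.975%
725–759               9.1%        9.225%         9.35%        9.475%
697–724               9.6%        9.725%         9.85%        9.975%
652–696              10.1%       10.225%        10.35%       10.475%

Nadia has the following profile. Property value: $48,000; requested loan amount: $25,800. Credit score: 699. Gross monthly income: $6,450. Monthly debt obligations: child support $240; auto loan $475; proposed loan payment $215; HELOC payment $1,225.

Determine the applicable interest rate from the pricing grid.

Credit score 699 ≥ 652; Total monthly debts = (240 + 475 + 215 + 1,225) = 2,155. DTI: 2,155 ÷ 6,450 = 33.4%, within the 36% cap
LTV = 25,800/48,000 = 53.8% ≤ 85%
Credit 699 → row 697–724; LTV 53.8% → column 53.01–67%. Grid cell → 9.725%.

9.725%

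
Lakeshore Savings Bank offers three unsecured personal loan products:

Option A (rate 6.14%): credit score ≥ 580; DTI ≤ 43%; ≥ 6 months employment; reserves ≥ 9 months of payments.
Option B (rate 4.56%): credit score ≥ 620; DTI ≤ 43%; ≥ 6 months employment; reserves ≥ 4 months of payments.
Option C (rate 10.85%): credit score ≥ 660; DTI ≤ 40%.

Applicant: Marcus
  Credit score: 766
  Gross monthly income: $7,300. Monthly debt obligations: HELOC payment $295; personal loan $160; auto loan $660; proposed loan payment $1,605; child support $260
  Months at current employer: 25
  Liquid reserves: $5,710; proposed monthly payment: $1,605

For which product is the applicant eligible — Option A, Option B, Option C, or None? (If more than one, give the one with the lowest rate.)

Total debts = (295 + 160 + 660 + 1,605 + 260) = 2,980; DTI = 2,980/7,300 = 40.8%.
Reserves = 5,710/1,605 = 3.6 months.
Option A: score 766 ≥ 580; DTI 40.8% ≤ 43%; employment 25 ≥ 6 mo; reserves 3.6 < 9 mo → does not qualify.
Option B: score 766 ≥ 620; DTI 40.8% ≤ 43%; employment 25 ≥ 6 mo; reserves 3.6 < 4 mo → does not qualify.
Option C: score 766 ≥ 660; DTI 40.8% > 40% → does not qualify.

None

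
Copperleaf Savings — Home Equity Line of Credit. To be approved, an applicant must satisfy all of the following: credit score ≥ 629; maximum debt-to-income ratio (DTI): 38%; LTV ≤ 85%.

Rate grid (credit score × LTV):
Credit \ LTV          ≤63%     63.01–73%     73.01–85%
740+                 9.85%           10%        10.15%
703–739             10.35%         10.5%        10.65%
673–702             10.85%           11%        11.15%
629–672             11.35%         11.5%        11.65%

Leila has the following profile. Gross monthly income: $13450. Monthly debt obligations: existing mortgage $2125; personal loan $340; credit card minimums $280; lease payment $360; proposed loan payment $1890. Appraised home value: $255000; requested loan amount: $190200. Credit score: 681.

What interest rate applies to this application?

Credit score 681 ≥ 629; Total monthly debts = (2,125 + 340 + 280 + 360 + 1,890) = 4,995. Debt-to-income = 4,995/13,450 = 37.1% — meets 38% limit
LTV = 190,200/255,000 = 74.6% ≤ 85%
Score 681 is in the 673–702 band; LTV 74.6% is in the 73.01–85% band → 11.15%.

11.15%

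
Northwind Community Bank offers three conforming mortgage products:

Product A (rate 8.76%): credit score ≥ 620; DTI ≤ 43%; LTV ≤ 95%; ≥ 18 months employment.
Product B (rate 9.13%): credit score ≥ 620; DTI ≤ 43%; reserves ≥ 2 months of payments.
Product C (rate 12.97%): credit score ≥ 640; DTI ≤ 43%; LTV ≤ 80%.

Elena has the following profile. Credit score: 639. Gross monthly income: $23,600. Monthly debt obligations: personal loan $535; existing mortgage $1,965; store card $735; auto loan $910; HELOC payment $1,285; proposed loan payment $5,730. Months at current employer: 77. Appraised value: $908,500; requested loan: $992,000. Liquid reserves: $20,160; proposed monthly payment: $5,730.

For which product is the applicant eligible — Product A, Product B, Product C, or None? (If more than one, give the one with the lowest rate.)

None

Total debts = (535 + 1,965 + 735 + 910 + 1,285 + 5,730) = 11,160; DTI = 11,160/23,600 = 47.3%.
LTV = 992,000/908,500 = 109.2%.
Reserves = 20,160/5,730 = 3.5 months.
Product A: score 639 ≥ 620; DTI 47.3% > 43%; LTV 109.2% > 95%; employment 77 ≥ 18 mo → does not qualify.
Product B: score 639 ≥ 620; DTI 47.3% > 43%; reserves 3.5 ≥ 2 mo → does not qualify.
Product C: score 639 < 640; DTI 47.3% > 43%; LTV 109.2% > 80% → does not qualify.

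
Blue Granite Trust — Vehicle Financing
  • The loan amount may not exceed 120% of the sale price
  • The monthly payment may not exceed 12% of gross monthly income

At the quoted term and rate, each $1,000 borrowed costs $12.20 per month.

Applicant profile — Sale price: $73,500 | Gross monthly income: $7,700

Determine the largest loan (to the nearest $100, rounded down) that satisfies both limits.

Payment cap: 12% × $7,700 = $924/month.
At $12.20 per $1,000, that supports 924/12.20 × 1,000 ≈ $75,737 → $75,700.
LTV cap: 120% × $73,500 = $88,200 → $88,200.
Binding constraint: payment-to-income.

$75,700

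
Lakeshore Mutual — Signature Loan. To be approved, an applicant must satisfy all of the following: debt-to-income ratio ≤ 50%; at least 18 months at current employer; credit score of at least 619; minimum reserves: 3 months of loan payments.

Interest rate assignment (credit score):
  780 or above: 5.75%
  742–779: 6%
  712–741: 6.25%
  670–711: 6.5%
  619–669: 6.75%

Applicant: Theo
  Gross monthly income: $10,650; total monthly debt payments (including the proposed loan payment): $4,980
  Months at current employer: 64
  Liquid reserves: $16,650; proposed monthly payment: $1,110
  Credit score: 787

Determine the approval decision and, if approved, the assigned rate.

Credit score 787 ≥ 619 (meets minimum)
Employment 64 ≥ 18 months
Reserves: 16,650 ÷ 1,110 = 15.0 months (meets 3-month minimum)
DTI = 4,980/10,650 = 46.8% ≤ 50%
All requirements met. Score 787 falls in the 780 or above tier → 5.75%.

Approved at 5.75%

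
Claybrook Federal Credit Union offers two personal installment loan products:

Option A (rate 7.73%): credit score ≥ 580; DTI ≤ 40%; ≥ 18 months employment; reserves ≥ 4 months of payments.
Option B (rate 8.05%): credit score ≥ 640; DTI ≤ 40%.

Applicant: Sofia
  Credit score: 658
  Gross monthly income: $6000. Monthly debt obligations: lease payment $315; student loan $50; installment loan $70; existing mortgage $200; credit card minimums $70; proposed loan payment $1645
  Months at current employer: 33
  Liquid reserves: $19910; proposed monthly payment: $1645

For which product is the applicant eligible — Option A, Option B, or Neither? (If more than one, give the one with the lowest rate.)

Total debts = (315 + 50 + 70 + 200 + 70 + 1,645) = 2,350; DTI = 2,350/6,000 = 39.2%.
Reserves = 19,910/1,645 = 12.1 months.
Option A: score 658 ≥ 580; DTI 39.2% ≤ 40%; employment 33 ≥ 18 mo; reserves 12.1 ≥ 4 mo → qualifies.
Option B: score 658 ≥ 640; DTI 39.2% ≤ 40% → qualifies.
Qualifying: Option A, Option B. Lowest rate is 7.73% → Option A.

Option A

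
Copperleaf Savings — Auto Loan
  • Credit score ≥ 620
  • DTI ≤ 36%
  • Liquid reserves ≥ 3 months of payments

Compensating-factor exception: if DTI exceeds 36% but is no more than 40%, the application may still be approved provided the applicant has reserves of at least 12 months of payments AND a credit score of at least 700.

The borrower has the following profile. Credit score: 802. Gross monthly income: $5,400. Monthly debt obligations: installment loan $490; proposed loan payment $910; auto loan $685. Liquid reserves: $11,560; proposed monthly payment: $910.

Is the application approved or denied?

Credit score 802 ≥ 620 (meets base)
Total debts = (490 + 910 + 685) = 2,085. DTI: 2,085 ÷ 5,400 = 38.6%, over the 36% base limit.
Reserves: 11,560 ÷ 910 = 12.7 months (meets 3-month minimum)
38.6% falls in the override range (36%–40%), so the compensating-factor test applies.
Reserves 12.7 ≥ 12 months; credit score 802 ≥ 700.
Both compensating conditions met → exception applies.

Approved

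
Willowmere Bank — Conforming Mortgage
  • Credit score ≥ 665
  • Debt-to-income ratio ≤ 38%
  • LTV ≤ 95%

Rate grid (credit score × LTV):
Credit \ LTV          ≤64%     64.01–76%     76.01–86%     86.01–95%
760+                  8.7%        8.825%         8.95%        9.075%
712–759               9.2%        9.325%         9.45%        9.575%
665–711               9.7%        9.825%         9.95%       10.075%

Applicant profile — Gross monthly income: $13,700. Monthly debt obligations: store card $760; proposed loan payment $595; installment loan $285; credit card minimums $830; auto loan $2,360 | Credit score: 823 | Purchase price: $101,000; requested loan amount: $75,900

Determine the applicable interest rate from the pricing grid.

8.825%

Credit score 823 ≥ 665; Total monthly debts = (760 + 595 + 285 + 830 + 2,360) = 4,830. Debt-to-income = 4,830/13,700 = 35.3% — meets 38% limit
LTV = 75,900/101,000 = 75.1% ≤ 95%
Score 823 is in the 760+ band; LTV 75.1% is in the 64.01–76% band → 8.825%.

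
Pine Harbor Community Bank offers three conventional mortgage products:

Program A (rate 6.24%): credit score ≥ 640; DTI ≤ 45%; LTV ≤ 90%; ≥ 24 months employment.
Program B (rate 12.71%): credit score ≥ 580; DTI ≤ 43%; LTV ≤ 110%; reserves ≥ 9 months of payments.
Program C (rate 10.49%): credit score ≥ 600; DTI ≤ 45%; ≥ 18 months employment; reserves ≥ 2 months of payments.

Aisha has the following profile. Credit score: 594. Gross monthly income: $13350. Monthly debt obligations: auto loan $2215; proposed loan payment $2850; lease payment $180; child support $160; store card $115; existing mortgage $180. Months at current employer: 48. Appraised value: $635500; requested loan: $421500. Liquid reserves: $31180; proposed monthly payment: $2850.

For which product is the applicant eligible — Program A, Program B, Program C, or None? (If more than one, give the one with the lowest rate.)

Total debts = (2,215 + 2,850 + 180 + 160 + 115 + 180) = 5,700; DTI = 5,700/13,350 = 42.7%.
LTV = 421,500/635,500 = 66.3%.
Reserves = 31,180/2,850 = 10.9 months.
Program A: score 594 < 640; DTI 42.7% ≤ 45%; LTV 66.3% ≤ 90%; employment 48 ≥ 24 mo → does not qualify.
Program B: score 594 ≥ 580; DTI 42.7% ≤ 43%; LTV 66.3% ≤ 110%; reserves 10.9 ≥ 9 mo → qualifies.
Program C: score 594 < 600; DTI 42.7% ≤ 45%; employment 48 ≥ 18 mo; reserves 10.9 ≥ 2 mo → does not qualify.

Program B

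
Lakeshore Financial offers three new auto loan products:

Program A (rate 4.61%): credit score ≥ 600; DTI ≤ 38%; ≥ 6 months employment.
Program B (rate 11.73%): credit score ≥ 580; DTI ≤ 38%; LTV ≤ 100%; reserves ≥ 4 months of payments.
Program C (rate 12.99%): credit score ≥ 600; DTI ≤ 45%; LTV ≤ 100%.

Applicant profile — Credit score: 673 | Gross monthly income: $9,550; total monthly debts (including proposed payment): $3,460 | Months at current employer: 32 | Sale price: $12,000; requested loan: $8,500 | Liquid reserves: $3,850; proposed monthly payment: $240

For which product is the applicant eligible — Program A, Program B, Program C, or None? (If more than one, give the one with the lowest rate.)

DTI = 3,460/9,550 = 36.2%.
LTV = 8,500/12,000 = 70.8%.
Reserves = 3,850/240 = 16.0 months.
Program A: score 673 ≥ 600; DTI 36.2% ≤ 38%; employment 32 ≥ 6 mo → qualifies.
Program B: score 673 ≥ 580; DTI 36.2% ≤ 38%; LTV 70.8% ≤ 100%; reserves 16.0 ≥ 4 mo → qualifies.
Program C: score 673 ≥ 600; DTI 36.2% ≤ 45%; LTV 70.8% ≤ 100% → qualifies.
Qualifying: Program A, Program B, Program C. Lowest rate is 4.61% → Program A.

Program A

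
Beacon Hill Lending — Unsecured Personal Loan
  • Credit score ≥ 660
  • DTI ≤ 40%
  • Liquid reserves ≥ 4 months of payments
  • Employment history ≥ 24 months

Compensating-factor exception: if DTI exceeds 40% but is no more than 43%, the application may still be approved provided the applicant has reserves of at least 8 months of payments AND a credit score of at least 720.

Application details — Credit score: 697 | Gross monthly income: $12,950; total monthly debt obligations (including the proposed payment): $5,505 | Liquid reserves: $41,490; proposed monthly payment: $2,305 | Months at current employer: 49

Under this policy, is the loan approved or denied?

Denied

Credit score 697 ≥ 660 (meets base)
DTI = 5,505/12,950 = 42.5% > 40% — standard DTI limit exceeded.
Reserves: 41,490 ÷ 2,305 = 18.0 months (meets 4-month minimum)
Employment 49 ≥ 24 months
42.5% falls in the override range (40%–43%), so the compensating-factor test applies.
Override check — reserves: 18.0 mo (ok); score: 697 (below 720).
Override conditions not both satisfied; exception does not apply.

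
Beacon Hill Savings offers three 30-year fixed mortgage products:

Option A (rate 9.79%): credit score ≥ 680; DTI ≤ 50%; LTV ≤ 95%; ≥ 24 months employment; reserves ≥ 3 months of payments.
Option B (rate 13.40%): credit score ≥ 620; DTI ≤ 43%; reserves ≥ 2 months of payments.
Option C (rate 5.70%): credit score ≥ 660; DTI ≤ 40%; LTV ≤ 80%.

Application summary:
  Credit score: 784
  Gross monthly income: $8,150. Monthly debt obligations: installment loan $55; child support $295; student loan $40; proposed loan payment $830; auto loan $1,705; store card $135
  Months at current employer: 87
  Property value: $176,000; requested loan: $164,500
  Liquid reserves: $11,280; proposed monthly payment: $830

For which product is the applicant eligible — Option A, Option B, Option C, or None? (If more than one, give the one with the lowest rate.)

Option A

Total debts = (55 + 295 + 40 + 830 + 1,705 + 135) = 3,060; DTI = 3,060/8,150 = 37.5%.
LTV = 164,500/176,000 = 93.5%.
Reserves = 11,280/830 = 13.6 months.
Option A: score 784 ≥ 680; DTI 37.5% ≤ 50%; LTV 93.5% ≤ 95%; employment 87 ≥ 24 mo; reserves 13.6 ≥ 3 mo → qualifies.
Option B: score 784 ≥ 620; DTI 37.5% ≤ 43%; reserves 13.6 ≥ 2 mo → qualifies.
Option C: score 784 ≥ 660; DTI 37.5% ≤ 40%; LTV 93.5% > 80% → does not qualify.
Qualifying: Option A, Option B. Lowest rate is 9.79% → Option A.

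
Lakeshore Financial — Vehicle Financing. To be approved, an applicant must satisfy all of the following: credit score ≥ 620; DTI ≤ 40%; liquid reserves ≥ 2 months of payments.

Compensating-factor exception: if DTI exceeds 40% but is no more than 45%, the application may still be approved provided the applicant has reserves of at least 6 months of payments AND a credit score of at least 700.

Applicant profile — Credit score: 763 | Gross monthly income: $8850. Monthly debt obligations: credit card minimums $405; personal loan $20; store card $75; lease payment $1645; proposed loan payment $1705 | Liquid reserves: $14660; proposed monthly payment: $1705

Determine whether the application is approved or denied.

Approved

Credit score 763 ≥ 620 (meets base)
Total debts = (405 + 20 + 75 + 1,645 + 1,705) = 3,850. DTI = 3,850/8,850 = 43.5% > 40% — standard DTI limit exceeded.
Liquid reserves cover 14,660/1,705 = 8.6 months — ≥ 2 required
43.5% falls in the override range (40%–45%), so the compensating-factor test applies.
Reserves 8.6 ≥ 6 months; credit score 763 ≥ 700.
Both override conditions satisfied; DTI exception granted.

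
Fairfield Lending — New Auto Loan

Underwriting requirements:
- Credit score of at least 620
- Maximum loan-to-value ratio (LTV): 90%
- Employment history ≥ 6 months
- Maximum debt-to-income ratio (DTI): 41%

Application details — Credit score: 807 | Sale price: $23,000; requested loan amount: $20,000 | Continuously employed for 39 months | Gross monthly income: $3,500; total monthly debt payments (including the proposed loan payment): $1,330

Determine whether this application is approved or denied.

Credit score 807 ≥ 620 (meets)
LTV = 20,000/23,000 = 87% ≤ 90%
Employment 39 ≥ 6 months
DTI = 1,330/3,500 = 38% ≤ 41%
All criteria satisfied.

Approved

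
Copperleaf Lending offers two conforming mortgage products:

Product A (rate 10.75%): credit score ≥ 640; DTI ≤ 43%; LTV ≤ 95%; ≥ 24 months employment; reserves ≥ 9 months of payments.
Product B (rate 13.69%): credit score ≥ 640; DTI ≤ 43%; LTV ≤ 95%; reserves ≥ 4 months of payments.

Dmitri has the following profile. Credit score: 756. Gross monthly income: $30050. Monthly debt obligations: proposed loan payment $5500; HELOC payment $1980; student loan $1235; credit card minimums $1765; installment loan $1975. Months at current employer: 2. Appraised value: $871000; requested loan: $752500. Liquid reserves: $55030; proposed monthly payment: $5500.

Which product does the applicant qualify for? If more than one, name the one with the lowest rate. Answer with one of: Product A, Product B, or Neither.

Product B

Total debts = (5,500 + 1,980 + 1,235 + 1,765 + 1,975) = 12,455; DTI = 12,455/30,050 = 41.4%.
LTV = 752,500/871,000 = 86.4%.
Reserves = 55,030/5,500 = 10.0 months.
Product A: score 756 ≥ 640; DTI 41.4% ≤ 43%; LTV 86.4% ≤ 95%; employment 2 < 24 mo; reserves 10.0 ≥ 9 mo → does not qualify.
Product B: score 756 ≥ 640; DTI 41.4% ≤ 43%; LTV 86.4% ≤ 95%; reserves 10.0 ≥ 4 mo → qualifies.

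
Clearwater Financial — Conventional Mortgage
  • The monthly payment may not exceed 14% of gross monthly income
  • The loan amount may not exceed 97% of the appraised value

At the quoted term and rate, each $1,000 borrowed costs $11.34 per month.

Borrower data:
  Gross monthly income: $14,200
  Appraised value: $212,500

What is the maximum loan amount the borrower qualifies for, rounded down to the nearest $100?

$175,300

Payment cap: 14% × $14,200 = $1,988/month.
At $11.34 per $1,000, that supports 1,988/11.34 × 1,000 ≈ $175,308 → $175,300.
LTV cap: 97% × $212,500 = $206,125 → $206,100.
Binding constraint: payment-to-income.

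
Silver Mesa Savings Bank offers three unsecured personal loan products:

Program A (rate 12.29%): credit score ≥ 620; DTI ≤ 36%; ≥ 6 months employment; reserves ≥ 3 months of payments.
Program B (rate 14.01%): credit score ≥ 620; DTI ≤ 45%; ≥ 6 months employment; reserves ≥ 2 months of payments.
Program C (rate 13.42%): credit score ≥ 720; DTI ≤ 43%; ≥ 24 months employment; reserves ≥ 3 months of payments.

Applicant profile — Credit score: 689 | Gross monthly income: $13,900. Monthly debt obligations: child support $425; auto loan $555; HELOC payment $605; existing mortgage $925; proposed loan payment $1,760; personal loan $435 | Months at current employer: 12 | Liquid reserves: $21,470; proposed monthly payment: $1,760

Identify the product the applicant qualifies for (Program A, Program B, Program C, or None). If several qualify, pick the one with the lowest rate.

Total debts = (425 + 555 + 605 + 925 + 1,760 + 435) = 4,705; DTI = 4,705/13,900 = 33.8%.
Reserves = 21,470/1,760 = 12.2 months.
Program A: score 689 ≥ 620; DTI 33.8% ≤ 36%; employment 12 ≥ 6 mo; reserves 12.2 ≥ 3 mo → qualifies.
Program B: score 689 ≥ 620; DTI 33.8% ≤ 45%; employment 12 ≥ 6 mo; reserves 12.2 ≥ 2 mo → qualifies.
Program C: score 689 < 720; DTI 33.8% ≤ 43%; employment 12 < 24 mo; reserves 12.2 ≥ 3 mo → does not qualify.
Qualifying: Program A, Program B. Lowest rate is 12.29% → Program A.

Program A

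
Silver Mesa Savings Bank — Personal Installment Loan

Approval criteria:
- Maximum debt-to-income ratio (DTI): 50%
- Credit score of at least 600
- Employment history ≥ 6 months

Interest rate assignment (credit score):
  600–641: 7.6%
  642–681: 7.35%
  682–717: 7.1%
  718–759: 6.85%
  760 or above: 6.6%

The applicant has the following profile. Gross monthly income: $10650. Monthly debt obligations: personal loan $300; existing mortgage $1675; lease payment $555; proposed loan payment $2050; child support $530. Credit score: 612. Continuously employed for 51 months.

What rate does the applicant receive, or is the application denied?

Credit score 612 ≥ 600 (meets minimum)
Employment 51 ≥ 6 months
Total monthly debts = (300 + 1,675 + 555 + 2,050 + 530) = 5,110. Debt-to-income = 5,110/10,650 = 48% — meets 50% limit
All requirements met. Score 612 falls in the 600–641 tier → 7.6%.

Approved at 7.6%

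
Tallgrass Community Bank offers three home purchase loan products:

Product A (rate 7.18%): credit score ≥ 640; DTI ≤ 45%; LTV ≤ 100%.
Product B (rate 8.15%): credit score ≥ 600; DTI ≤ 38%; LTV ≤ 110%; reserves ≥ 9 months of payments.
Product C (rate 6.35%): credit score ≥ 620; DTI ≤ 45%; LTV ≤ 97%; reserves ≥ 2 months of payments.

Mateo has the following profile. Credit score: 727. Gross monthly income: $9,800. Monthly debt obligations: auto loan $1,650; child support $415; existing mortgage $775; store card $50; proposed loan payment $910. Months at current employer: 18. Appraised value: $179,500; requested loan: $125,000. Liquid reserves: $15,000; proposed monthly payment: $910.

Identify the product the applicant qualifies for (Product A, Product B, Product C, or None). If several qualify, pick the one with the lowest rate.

Total debts = (1,650 + 415 + 775 + 50 + 910) = 3,800; DTI = 3,800/9,800 = 38.8%.
LTV = 125,000/179,500 = 69.6%.
Reserves = 15,000/910 = 16.5 months.
Product A: score 727 ≥ 640; DTI 38.8% ≤ 45%; LTV 69.6% ≤ 100% → qualifies.
Product B: score 727 ≥ 600; DTI 38.8% > 38%; LTV 69.6% ≤ 110%; reserves 16.5 ≥ 9 mo → does not qualify.
Product C: score 727 ≥ 620; DTI 38.8% ≤ 45%; LTV 69.6% ≤ 97%; reserves 16.5 ≥ 2 mo → qualifies.
Qualifying: Product A, Product C. Lowest rate is 6.35% → Product C.

Product C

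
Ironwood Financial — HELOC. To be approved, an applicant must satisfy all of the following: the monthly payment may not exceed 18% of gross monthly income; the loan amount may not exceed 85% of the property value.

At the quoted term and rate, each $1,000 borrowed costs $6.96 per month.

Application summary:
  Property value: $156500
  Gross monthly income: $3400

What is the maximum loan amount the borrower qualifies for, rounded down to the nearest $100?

Payment cap: 18% × $3,400 = $612/month.
At $6.96 per $1,000, that supports 612/6.96 × 1,000 ≈ $87,931 → $87,900.
LTV cap: 85% × $156,500 = $133,025 → $133,000.
Binding constraint: payment-to-income.

$87,900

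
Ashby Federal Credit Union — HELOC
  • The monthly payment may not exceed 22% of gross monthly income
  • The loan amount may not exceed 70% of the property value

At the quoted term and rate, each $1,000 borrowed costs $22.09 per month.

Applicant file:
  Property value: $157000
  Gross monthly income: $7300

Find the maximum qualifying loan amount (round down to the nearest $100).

$72,700

Payment cap: 22% × $7,300 = $1,606/month.
At $22.09 per $1,000, that supports 1,606/22.09 × 1,000 ≈ $72,702 → $72,700.
LTV cap: 70% × $157,000 = $109,900 → $109,900.
Binding constraint: payment-to-income.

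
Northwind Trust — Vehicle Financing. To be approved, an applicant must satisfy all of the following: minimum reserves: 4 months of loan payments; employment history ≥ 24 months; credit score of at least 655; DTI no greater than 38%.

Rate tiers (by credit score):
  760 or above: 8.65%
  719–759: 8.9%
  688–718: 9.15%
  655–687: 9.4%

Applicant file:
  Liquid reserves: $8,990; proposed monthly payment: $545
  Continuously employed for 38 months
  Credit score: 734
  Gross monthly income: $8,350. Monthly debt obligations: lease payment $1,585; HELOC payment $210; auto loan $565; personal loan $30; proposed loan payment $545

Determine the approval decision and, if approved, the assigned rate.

Approved at 8.9%

Credit score 734 ≥ 655 (meets minimum)
Reserves = 8,990/545 = 16.5 months ≥ 4
Employment 38 ≥ 24 months
Total monthly debts = (1,585 + 210 + 565 + 30 + 545) = 2,935. DTI = 2,935/8,350 = 35.1% ≤ 38%
All requirements met. Score 734 falls in the 719–759 tier → 8.9%.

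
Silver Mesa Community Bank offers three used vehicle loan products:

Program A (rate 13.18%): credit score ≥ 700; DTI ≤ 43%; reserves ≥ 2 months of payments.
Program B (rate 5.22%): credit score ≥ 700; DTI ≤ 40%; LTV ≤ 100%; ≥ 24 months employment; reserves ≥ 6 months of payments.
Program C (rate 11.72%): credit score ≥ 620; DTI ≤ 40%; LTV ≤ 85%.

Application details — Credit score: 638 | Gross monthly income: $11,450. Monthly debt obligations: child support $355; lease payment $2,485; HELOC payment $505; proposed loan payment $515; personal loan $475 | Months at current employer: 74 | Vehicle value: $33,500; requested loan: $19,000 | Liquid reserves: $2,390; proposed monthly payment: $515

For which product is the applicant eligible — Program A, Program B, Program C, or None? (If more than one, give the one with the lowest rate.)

Program C

Total debts = (355 + 2,485 + 505 + 515 + 475) = 4,335; DTI = 4,335/11,450 = 37.9%.
LTV = 19,000/33,500 = 56.7%.
Reserves = 2,390/515 = 4.6 months.
Program A: score 638 < 700; DTI 37.9% ≤ 43%; reserves 4.6 ≥ 2 mo → does not qualify.
Program B: score 638 < 700; DTI 37.9% ≤ 40%; LTV 56.7% ≤ 100%; employment 74 ≥ 24 mo; reserves 4.6 < 6 mo → does not qualify.
Program C: score 638 ≥ 620; DTI 37.9% ≤ 40%; LTV 56.7% ≤ 85% → qualifies.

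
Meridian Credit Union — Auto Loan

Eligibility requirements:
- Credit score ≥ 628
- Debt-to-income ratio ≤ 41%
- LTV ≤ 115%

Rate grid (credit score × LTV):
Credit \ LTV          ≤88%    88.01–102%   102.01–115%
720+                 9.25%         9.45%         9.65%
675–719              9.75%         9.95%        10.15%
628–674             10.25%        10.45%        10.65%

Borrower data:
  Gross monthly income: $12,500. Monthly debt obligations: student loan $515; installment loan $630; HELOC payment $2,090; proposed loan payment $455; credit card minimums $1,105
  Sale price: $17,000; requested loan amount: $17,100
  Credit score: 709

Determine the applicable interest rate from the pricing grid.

Credit score 709 ≥ 628; Total monthly debts = (515 + 630 + 2,090 + 455 + 1,105) = 4,795. DTI: 4,795 ÷ 12,500 = 38.4%, within the 41% cap
LTV: 17,100 ÷ 17,000 = 100.6%, within 115% cap
Score 709 is in the 675–719 band; LTV 100.6% is in the 88.01–102% band → 9.95%.

9.95%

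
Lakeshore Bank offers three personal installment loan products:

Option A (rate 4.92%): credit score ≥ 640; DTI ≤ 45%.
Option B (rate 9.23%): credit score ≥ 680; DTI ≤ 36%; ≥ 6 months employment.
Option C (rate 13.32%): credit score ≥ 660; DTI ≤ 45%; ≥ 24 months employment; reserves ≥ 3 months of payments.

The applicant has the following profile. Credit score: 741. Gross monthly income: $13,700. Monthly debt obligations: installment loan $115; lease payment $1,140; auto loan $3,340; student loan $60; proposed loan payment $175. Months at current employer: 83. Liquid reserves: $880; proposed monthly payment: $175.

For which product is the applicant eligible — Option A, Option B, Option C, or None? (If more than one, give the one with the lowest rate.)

Total debts = (115 + 1,140 + 3,340 + 60 + 175) = 4,830; DTI = 4,830/13,700 = 35.3%.
Reserves = 880/175 = 5.0 months.
Option A: score 741 ≥ 640; DTI 35.3% ≤ 45% → qualifies.
Option B: score 741 ≥ 680; DTI 35.3% ≤ 36%; employment 83 ≥ 6 mo → qualifies.
Option C: score 741 ≥ 660; DTI 35.3% ≤ 45%; employment 83 ≥ 24 mo; reserves 5.0 ≥ 3 mo → qualifies.
Qualifying: Option A, Option B, Option C. Lowest rate is 4.92% → Option A.

Option A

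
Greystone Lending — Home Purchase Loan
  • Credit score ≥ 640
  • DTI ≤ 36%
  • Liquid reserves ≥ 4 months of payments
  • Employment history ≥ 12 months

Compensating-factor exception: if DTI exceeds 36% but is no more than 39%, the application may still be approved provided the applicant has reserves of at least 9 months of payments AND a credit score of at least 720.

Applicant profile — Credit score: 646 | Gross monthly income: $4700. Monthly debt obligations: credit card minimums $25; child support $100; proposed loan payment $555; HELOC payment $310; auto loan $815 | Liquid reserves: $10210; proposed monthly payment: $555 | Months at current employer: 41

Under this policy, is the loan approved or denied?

Credit score 646 ≥ 640 (meets base)
Total debts = (25 + 100 + 555 + 310 + 815) = 1,805. DTI: 1,805 ÷ 4,700 = 38.4%, over the 36% base limit.
Reserves = 10,210/555 = 18.4 months ≥ 4
Employment 41 ≥ 12 months
38.4% falls in the override range (36%–39%), so the compensating-factor test applies.
Reserves 18.4 ≥ 9 months; credit score 646 < 720.
Compensating-factor requirement not fully met.

Denied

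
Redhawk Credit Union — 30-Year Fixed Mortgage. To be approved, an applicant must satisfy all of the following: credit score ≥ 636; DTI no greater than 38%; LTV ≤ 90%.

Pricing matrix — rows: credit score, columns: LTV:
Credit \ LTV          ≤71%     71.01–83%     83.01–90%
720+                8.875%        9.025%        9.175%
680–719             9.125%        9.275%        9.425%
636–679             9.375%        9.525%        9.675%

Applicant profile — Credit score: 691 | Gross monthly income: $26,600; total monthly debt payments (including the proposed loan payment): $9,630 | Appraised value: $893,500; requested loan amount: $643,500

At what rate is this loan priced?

9.275%

Credit score 691 ≥ 636; DTI: 9,630 ÷ 26,600 = 36.2%, within the 38% cap
LTV = 643,500/893,500 = 72% ≤ 90%
Row: 691 falls in 680–719. Column: 72% falls in 71.01–83%. Rate = 9.275%.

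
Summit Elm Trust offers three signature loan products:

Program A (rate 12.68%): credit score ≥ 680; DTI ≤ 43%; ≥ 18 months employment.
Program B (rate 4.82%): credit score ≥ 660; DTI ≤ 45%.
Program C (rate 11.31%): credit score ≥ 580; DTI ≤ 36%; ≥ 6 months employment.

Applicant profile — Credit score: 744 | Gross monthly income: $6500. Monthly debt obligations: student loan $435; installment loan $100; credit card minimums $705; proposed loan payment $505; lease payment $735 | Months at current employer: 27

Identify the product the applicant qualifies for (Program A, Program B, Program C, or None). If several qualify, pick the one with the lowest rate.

Program B

Total debts = (435 + 100 + 705 + 505 + 735) = 2,480; DTI = 2,480/6,500 = 38.2%.
Program A: score 744 ≥ 680; DTI 38.2% ≤ 43%; employment 27 ≥ 18 mo → qualifies.
Program B: score 744 ≥ 660; DTI 38.2% ≤ 45% → qualifies.
Program C: score 744 ≥ 580; DTI 38.2% > 36%; employment 27 ≥ 6 mo → does not qualify.
Qualifying: Program A, Program B. Lowest rate is 4.82% → Program B.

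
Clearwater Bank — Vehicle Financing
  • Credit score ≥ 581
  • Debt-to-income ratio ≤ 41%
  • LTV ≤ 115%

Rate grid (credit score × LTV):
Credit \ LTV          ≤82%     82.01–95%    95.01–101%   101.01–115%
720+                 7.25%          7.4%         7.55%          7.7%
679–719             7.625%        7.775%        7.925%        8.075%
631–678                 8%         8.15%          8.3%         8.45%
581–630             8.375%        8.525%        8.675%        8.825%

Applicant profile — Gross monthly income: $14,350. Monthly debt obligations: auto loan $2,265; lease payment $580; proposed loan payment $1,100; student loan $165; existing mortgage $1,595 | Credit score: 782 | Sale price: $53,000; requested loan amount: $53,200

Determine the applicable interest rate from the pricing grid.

Credit score 782 ≥ 581; Total monthly debts = (2,265 + 580 + 1,100 + 165 + 1,595) = 5,705. DTI = 5,705/14,350 = 39.8% ≤ 41%
LTV = 53,200/53,000 = 100.4% ≤ 115%
Row: 782 falls in 720+. Column: 100.4% falls in 95.01–101%. Rate = 7.55%.

7.55%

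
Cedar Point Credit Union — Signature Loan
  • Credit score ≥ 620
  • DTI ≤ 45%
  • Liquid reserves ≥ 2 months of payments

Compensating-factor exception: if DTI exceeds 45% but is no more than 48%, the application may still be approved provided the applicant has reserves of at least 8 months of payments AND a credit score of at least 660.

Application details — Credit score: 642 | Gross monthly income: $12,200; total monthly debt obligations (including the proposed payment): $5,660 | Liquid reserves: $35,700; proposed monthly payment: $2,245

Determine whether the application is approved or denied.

Credit score 642 ≥ 620 (meets base)
DTI: 5,660 ÷ 12,200 = 46.4%, over the 45% base limit.
Reserves = 35,700/2,245 = 15.9 months ≥ 2
46.4% falls in the override range (45%–48%), so the compensating-factor test applies.
Reserves 15.9 ≥ 8 months; credit score 642 < 660.
Override conditions not both satisfied; exception does not apply.

Denied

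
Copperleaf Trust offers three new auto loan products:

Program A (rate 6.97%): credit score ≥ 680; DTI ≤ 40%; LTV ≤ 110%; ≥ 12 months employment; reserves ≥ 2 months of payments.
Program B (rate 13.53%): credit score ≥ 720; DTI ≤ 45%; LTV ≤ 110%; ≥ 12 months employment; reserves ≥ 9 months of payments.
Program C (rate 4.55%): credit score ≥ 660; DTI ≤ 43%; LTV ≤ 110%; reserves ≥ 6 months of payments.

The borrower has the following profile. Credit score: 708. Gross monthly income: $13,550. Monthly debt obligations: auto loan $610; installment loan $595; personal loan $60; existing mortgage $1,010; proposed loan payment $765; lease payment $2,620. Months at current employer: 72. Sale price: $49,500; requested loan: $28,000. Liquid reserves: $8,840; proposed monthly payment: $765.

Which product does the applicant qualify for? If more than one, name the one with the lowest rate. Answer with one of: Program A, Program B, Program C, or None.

Program C

Total debts = (610 + 595 + 60 + 1,010 + 765 + 2,620) = 5,660; DTI = 5,660/13,550 = 41.8%.
LTV = 28,000/49,500 = 56.6%.
Reserves = 8,840/765 = 11.6 months.
Program A: score 708 ≥ 680; DTI 41.8% > 40%; LTV 56.6% ≤ 110%; employment 72 ≥ 12 mo; reserves 11.6 ≥ 2 mo → does not qualify.
Program B: score 708 < 720; DTI 41.8% ≤ 45%; LTV 56.6% ≤ 110%; employment 72 ≥ 12 mo; reserves 11.6 ≥ 9 mo → does not qualify.
Program C: score 708 ≥ 660; DTI 41.8% ≤ 43%; LTV 56.6% ≤ 110%; reserves 11.6 ≥ 6 mo → qualifies.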